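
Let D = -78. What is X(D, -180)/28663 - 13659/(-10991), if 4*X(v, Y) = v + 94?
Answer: 13501789/10863277 ≈ 1.2429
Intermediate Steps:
X(v, Y) = 47/2 + v/4 (X(v, Y) = (v + 94)/4 = (94 + v)/4 = 47/2 + v/4)
X(D, -180)/28663 - 13659/(-10991) = (47/2 + (1/4)*(-78))/28663 - 13659/(-10991) = (47/2 - 39/2)*(1/28663) - 13659*(-1/10991) = 4*(1/28663) + 471/379 = 4/28663 + 471/379 = 13501789/10863277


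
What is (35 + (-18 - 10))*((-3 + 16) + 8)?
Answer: 147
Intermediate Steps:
(35 + (-18 - 10))*((-3 + 16) + 8) = (35 - 28)*(13 + 8) = 7*21 = 147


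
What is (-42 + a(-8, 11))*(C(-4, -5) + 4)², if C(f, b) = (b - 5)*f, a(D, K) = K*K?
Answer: 152944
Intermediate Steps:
a(D, K) = K²
C(f, b) = f*(-5 + b) (C(f, b) = (-5 + b)*f = f*(-5 + b))
(-42 + a(-8, 11))*(C(-4, -5) + 4)² = (-42 + 11²)*(-4*(-5 - 5) + 4)² = (-42 + 121)*(-4*(-10) + 4)² = 79*(40 + 4)² = 79*44² = 79*1936 = 152944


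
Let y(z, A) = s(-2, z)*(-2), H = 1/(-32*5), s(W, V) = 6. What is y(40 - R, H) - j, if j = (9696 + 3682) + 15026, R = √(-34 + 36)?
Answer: -28416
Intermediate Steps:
R = √2 ≈ 1.4142
H = -1/160 (H = 1/(-160) = -1/160 ≈ -0.0062500)
j = 28404 (j = 13378 + 15026 = 28404)
y(z, A) = -12 (y(z, A) = 6*(-2) = -12)
y(40 - R, H) - j = -12 - 1*28404 = -12 - 28404 = -28416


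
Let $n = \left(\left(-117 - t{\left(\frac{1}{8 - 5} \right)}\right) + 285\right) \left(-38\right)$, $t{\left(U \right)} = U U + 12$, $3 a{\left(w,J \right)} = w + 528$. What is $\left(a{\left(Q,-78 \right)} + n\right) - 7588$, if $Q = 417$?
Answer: $- \frac{118771}{9} \approx -13197.0$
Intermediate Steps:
$a{\left(w,J \right)} = 176 + \frac{w}{3}$ ($a{\left(w,J \right)} = \frac{w + 528}{3} = \frac{528 + w}{3} = 176 + \frac{w}{3}$)
$t{\left(U \right)} = 12 + U^{2}$ ($t{\left(U \right)} = U^{2} + 12 = 12 + U^{2}$)
$n = - \frac{53314}{9}$ ($n = \left(\left(-117 - \left(12 + \left(\frac{1}{8 - 5}\right)^{2}\right)\right) + 285\right) \left(-38\right) = \left(\left(-117 - \left(12 + \left(\frac{1}{3}\right)^{2}\right)\right) + 285\right) \left(-38\right) = \left(\left(-117 - \left(12 + \frac{1}{9}\right)\right) + 285\right) \left(-38\right) = \left(\left(-117 - \frac{109}{9}\right) + 285\right) \left(-38\right) = \left(- \frac{1162}{9} + 285\right) \left(-38\right) = \frac{1403}{9} \left(-38\right) = - \frac{53314}{9} \approx -5923.8$)
$\left(a{\left(Q,-78 \right)} + n\right) - 7588 = \left(\left(176 + \frac{1}{3} \cdot 417\right) - \frac{53314}{9}\right) - 7588 = \left(\left(176 + 139\right) - \frac{53314}{9}\right) - 7588 = \left(315 - \frac{53314}{9}\right) - 7588 = - \frac{50479}{9} - 7588 = - \frac{118771}{9}$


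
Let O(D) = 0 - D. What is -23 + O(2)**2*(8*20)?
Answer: 617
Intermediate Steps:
O(D) = -D
-23 + O(2)**2*(8*20) = -23 + (-1*2)**2*(8*20) = -23 + (-2)**2*160 = -23 + 4*160 = -23 + 640 = 617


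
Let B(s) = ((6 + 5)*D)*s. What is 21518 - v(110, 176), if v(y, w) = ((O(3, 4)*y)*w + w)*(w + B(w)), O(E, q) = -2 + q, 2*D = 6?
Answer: -232732146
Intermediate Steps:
D = 3 (D = (1/2)*6 = 3)
B(s) = 33*s (B(s) = ((6 + 5)*3)*s = (11*3)*s = 33*s)
v(y, w) = 34*w*(w + 2*w*y) (v(y, w) = (((-2 + 4)*y)*w + w)*(w + 33*w) = ((2*y)*w + w)*(34*w) = (2*w*y + w)*(34*w) = (w + 2*w*y)*(34*w) = 34*w*(w + 2*w*y))
21518 - v(110, 176) = 21518 - 176**2*(34 + 68*110) = 21518 - 30976*(34 + 7480) = 21518 - 30976*7514 = 21518 - 1*232753664 = 21518 - 232753664 = -232732146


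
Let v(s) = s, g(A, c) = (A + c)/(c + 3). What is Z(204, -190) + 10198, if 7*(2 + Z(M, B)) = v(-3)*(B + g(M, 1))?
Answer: 287153/28 ≈ 10255.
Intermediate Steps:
g(A, c) = (A + c)/(3 + c)
Z(M, B) = -59/28 - 3*B/7 - 3*M/28 (Z(M, B) = -2 + (-3*(B + (M + 1)/(3 + 1)))/7 = -2 + (-3*(B + (1 + M)/4))/7 = -2 + (-3*(B + (¼ + M/4)))/7 = -2 + (-3*(¼ + B + M/4))/7 = -2 + (-¾ - 3*B - 3*M/4)/7 = -2 + (-3/28 - 3*B/7 - 3*M/28) = -59/28 - 3*B/7 - 3*M/28)
Z(204, -190) + 10198 = (-59/28 - 3/7*(-190) - 3/28*204) + 10198 = (-59/28 + 570/7 - 153/7) + 10198 = 1609/28 + 10198 = 287153/28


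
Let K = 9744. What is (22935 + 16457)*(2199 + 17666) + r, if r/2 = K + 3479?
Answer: 782548526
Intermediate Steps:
r = 26446 (r = 2*(9744 + 3479) = 2*13223 = 26446)
(22935 + 16457)*(2199 + 17666) + r = (22935 + 16457)*(2199 + 17666) + 26446 = 39392*19865 + 26446 = 782522080 + 26446 = 782548526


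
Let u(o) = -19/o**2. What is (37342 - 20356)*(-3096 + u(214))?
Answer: -1204175206455/22898 ≈ -5.2589e+7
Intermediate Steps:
u(o) = -19/o**2
(37342 - 20356)*(-3096 + u(214)) = (37342 - 20356)*(-3096 - 19/214**2) = 16986*(-3096 - 19*1/45796) = 16986*(-3096 - 19/45796) = 16986*(-141784435/45796) = -1204175206455/22898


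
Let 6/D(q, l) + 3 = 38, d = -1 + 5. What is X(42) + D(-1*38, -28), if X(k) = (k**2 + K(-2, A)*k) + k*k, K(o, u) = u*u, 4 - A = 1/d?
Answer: 1153263/280 ≈ 4118.8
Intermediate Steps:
d = 4
A = 15/4 (A = 4 - 1/4 = 15/4 ≈ 3.7500)
K(o, u) = u**2
D(q, l) = 6/35 (D(q, l) = 6/(-3 + 38) = 6/35)
X(k) = 2*k**2 + 225*k/16 (X(k) = (k**2 + (15/4)**2*k) + k*k = (k**2 + 225*k/16) + k**2 = 2*k**2 + 225*k/16)
X(42) + D(-1*38, -28) = (1/16)*42*(225 + 32*42) + 6/35 = (1/16)*42*(225 + 1344) + 6/35 = (1/16)*42*1569 + 6/35 = 32949/8 + 6/35 = 1153263/280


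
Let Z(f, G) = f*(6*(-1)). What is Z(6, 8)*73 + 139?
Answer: -2489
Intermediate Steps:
Z(f, G) = -6*f (Z(f, G) = f*(-6) = -6*f)
Z(6, 8)*73 + 139 = -6*6*73 + 139 = -36*73 + 139 = -2628 + 139 = -2489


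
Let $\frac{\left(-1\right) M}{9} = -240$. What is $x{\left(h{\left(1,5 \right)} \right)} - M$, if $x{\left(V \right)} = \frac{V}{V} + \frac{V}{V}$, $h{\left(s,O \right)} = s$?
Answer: $-2158$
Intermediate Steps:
$M = 2160$ ($M = \left(-9\right) \left(-240\right) = 2160$)
$x{\left(V \right)} = 2$ ($x{\left(V \right)} = 1 + 1 = 2$)
$x{\left(h{\left(1,5 \right)} \right)} - M = 2 - 2160 = -2158$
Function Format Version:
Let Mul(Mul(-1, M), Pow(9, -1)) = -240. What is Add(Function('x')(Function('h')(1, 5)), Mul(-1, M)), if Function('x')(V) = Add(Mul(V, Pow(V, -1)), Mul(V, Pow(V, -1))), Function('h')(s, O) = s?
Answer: -2158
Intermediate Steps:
M = 2160 (M = Mul(-9, -240) = 2160)
Function('x')(V) = 2 (Function('x')(V) = Add(1, 1) = 2)
Add(Function('x')(Function('h')(1, 5)), Mul(-1, M)) = Add(2, Mul(-1, 2160)) = Add(2, -2160) = -2158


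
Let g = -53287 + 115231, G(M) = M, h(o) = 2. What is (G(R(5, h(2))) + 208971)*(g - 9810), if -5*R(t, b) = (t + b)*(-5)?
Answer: 10894859052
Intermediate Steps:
R(t, b) = b + t (R(t, b) = -(t + b)*(-5)/5 = -(b + t)*(-5)/5 = -(-5*b - 5*t)/5 = b + t)
g = 61944
(G(R(5, h(2))) + 208971)*(g - 9810) = ((2 + 5) + 208971)*(61944 - 9810) = (7 + 208971)*52134 = 208978*52134 = 10894859052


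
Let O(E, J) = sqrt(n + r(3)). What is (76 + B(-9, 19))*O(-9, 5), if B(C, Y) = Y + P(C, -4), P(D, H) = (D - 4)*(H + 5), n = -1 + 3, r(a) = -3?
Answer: 82*I ≈ 82.0*I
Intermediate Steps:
n = 2
P(D, H) = (-4 + D)*(5 + H)
B(C, Y) = -4 + C + Y (B(C, Y) = Y + (-20 - 4*(-4) + 5*C + C*(-4)) = Y + (-20 + 16 + 5*C - 4*C) = Y + (-4 + C) = -4 + C + Y)
O(E, J) = I (O(E, J) = sqrt(2 - 3) = sqrt(-1) = I)
(76 + B(-9, 19))*O(-9, 5) = (76 + (-4 - 9 + 19))*I = (76 + 6)*I = 82*I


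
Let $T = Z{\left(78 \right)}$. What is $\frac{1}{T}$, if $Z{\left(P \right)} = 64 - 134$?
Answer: $- \frac{1}{70} \approx -0.014286$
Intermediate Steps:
$Z{\left(P \right)} = -70$ ($Z{\left(P \right)} = 64 - 134 = -70$)
$T = -70$
$\frac{1}{T} = \frac{1}{-70} = - \frac{1}{70}$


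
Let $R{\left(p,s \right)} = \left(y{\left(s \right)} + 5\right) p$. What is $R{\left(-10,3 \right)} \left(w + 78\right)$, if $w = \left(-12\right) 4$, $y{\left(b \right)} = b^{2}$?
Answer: $-4200$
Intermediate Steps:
$R{\left(p,s \right)} = p \left(5 + s^{2}\right)$ ($R{\left(p,s \right)} = \left(s^{2} + 5\right) p = \left(5 + s^{2}\right) p = p \left(5 + s^{2}\right)$)
$w = -48$
$R{\left(-10,3 \right)} \left(w + 78\right) = - 10 \left(5 + 3^{2}\right) \left(-48 + 78\right) = - 10 \left(5 + 9\right) 30 = \left(-10\right) 14 \cdot 30 = \left(-140\right) 30 = -4200$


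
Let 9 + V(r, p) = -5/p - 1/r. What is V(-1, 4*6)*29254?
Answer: -2881519/12 ≈ -2.4013e+5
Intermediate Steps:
V(r, p) = -9 - 1/r - 5/p (V(r, p) = -9 + (-5/p - 1/r) = -9 + (-1/r - 5/p) = -9 - 1/r - 5/p)
V(-1, 4*6)*29254 = (-9 - 1/(-1) - 5/(4*6))*29254 = (-9 - 1*(-1) - 5/24)*29254 = (-9 + 1 - 5*1/24)*29254 = (-9 + 1 - 5/24)*29254 = -197/24*29254 = -2881519/12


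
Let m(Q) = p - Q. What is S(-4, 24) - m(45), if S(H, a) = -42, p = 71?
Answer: -68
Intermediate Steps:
m(Q) = 71 - Q
S(-4, 24) - m(45) = -42 - (71 - 1*45) = -42 - (71 - 45) = -42 - 1*26 = -42 - 26 = -68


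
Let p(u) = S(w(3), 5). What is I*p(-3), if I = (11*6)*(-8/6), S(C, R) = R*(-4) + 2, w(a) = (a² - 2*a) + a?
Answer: 1584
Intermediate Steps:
w(a) = a² - a
S(C, R) = 2 - 4*R (S(C, R) = -4*R + 2 = 2 - 4*R)
p(u) = -18 (p(u) = 2 - 4*5 = 2 - 20 = -18)
I = -88 (I = 66*(-8*⅙) = 66*(-4/3) = -88)
I*p(-3) = -88*(-18) = 1584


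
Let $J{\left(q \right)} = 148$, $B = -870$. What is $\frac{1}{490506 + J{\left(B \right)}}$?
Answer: $\frac{1}{490654} \approx 2.0381 \cdot 10^{-6}$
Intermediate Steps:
$\frac{1}{490506 + J{\left(B \right)}} = \frac{1}{490506 + 148} = \frac{1}{490654}$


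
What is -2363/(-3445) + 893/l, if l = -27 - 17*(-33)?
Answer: 4338227/1839630 ≈ 2.3582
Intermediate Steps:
l = 534 (l = -27 + 561 = 534)
-2363/(-3445) + 893/l = -2363/(-3445) + 893/534 = -2363*(-1/3445) + 893*(1/534) = 2363/3445 + 893/534 = 4338227/1839630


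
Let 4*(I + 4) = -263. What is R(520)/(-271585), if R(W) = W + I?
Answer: -1801/1086340 ≈ -0.0016579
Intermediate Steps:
I = -279/4 (I = -4 + (1/4)*(-263) = -4 - 263/4 = -279/4 ≈ -69.750)
R(W) = -279/4 + W (R(W) = W - 279/4 = -279/4 + W)
R(520)/(-271585) = (-279/4 + 520)/(-271585) = (1801/4)*(-1/271585) = -1801/1086340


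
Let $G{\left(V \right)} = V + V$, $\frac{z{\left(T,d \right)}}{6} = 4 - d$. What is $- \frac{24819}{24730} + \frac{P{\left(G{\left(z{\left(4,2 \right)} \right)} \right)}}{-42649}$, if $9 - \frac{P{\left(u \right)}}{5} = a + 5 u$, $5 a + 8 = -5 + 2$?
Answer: $- \frac{1045052411}{1054709770} \approx -0.99084$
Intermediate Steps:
$z{\left(T,d \right)} = 24 - 6 d$ ($z{\left(T,d \right)} = 6 \left(4 - d\right) = 24 - 6 d$)
$a = - \frac{11}{5}$ ($a = - \frac{8}{5} + \frac{-5 + 2}{5} = - \frac{8}{5} + \frac{1}{5} \left(-3\right) = - \frac{8}{5} - \frac{3}{5} = - \frac{11}{5} \approx -2.2$)
$G{\left(V \right)} = 2 V$
$P{\left(u \right)} = 56 - 25 u$ ($P{\left(u \right)} = 45 - 5 \left(- \frac{11}{5} + 5 u\right) = 45 - \left(-11 + 25 u\right) = 56 - 25 u$)
$- \frac{24819}{24730} + \frac{P{\left(G{\left(z{\left(4,2 \right)} \right)} \right)}}{-42649} = - \frac{24819}{24730} + \frac{56 - 25 \cdot 2 \left(24 - 12\right)}{-42649} = \left(-24819\right) \frac{1}{24730} + \left(56 - 25 \cdot 2 \left(24 - 12\right)\right) \left(- \frac{1}{42649}\right) = - \frac{24819}{24730} + \left(56 - 25 \cdot 2 \cdot 12\right) \left(- \frac{1}{42649}\right) = - \frac{24819}{24730} + \left(56 - 600\right) \left(- \frac{1}{42649}\right) = - \frac{24819}{24730} - - \frac{544}{42649} = - \frac{24819}{24730} + \frac{544}{42649} = - \frac{1045052411}{1054709770}$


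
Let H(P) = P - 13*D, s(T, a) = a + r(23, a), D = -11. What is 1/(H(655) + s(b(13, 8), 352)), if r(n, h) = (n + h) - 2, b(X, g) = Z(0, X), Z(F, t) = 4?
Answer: 1/1523 ≈ 0.00065660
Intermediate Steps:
b(X, g) = 4
r(n, h) = -2 + h + n (r(n, h) = (h + n) - 2 = -2 + h + n)
s(T, a) = 21 + 2*a (s(T, a) = a + (-2 + a + 23) = a + (21 + a) = 21 + 2*a)
H(P) = 143 + P (H(P) = P - 13*(-11) = P + 143 = 143 + P)
1/(H(655) + s(b(13, 8), 352)) = 1/((143 + 655) + (21 + 2*352)) = 1/(798 + (21 + 704)) = 1/(798 + 725) = 1/1523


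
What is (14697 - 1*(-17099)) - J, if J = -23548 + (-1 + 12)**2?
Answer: 55223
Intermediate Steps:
J = -23427 (J = -23548 + 11**2 = -23548 + 121 = -23427)
(14697 - 1*(-17099)) - J = (14697 - 1*(-17099)) - 1*(-23427) = (14697 + 17099) + 23427 = 31796 + 23427 = 55223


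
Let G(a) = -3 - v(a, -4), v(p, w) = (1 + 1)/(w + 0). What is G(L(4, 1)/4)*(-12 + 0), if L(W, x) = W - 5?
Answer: 30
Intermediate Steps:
L(W, x) = -5 + W
v(p, w) = 2/w
G(a) = -5/2 (G(a) = -3 - 2/(-4) = -3 - 2*(-1)/4 = -3 - 1*(-1/2) = -3 + 1/2 = -5/2)
G(L(4, 1)/4)*(-12 + 0) = -5*(-12 + 0)/2 = -5/2*(-12) = 30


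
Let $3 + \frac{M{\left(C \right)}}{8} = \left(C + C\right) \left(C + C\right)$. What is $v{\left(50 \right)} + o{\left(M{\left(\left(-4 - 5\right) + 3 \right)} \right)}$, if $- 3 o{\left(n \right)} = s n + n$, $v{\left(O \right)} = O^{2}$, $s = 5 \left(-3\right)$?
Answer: $7764$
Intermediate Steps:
$s = -15$
$M{\left(C \right)} = -24 + 32 C^{2}$ ($M{\left(C \right)} = -24 + 8 \left(C + C\right) \left(C + C\right) = -24 + 8 \cdot 2 C 2 C = -24 + 8 \cdot 4 C^{2} = -24 + 32 C^{2}$)
$o{\left(n \right)} = \frac{14 n}{3}$ ($o{\left(n \right)} = - \frac{- 15 n + n}{3} = - \frac{\left(-14\right) n}{3} = \frac{14 n}{3}$)
$v{\left(50 \right)} + o{\left(M{\left(\left(-4 - 5\right) + 3 \right)} \right)} = 50^{2} + \frac{14 \left(-24 + 32 \left(\left(-4 - 5\right) + 3\right)^{2}\right)}{3} = 2500 + \frac{14 \left(-24 + 32 \left(-9 + 3\right)^{2}\right)}{3} = 2500 + \frac{14 \left(-24 + 32 \left(-6\right)^{2}\right)}{3} = 2500 + \frac{14 \left(-24 + 32 \cdot 36\right)}{3} = 2500 + \frac{14 \left(-24 + 1152\right)}{3} = 2500 + \frac{14}{3} \cdot 1128 = 2500 + 5264 = 7764$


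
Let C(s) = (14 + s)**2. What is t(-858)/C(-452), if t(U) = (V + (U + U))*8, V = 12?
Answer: -1136/15987 ≈ -0.071058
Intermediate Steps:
t(U) = 96 + 16*U (t(U) = (12 + (U + U))*8 = (12 + 2*U)*8 = 96 + 16*U)
t(-858)/C(-452) = (96 + 16*(-858))/((14 - 452)**2) = (96 - 13728)/((-438)**2) = -13632/191844 = -13632*1/191844 = -1136/15987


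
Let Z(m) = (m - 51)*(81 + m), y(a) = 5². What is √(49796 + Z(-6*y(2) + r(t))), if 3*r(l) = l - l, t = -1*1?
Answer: √63665 ≈ 252.32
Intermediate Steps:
t = -1
r(l) = 0 (r(l) = (l - l)/3 = (⅓)*0 = 0)
y(a) = 25
Z(m) = (-51 + m)*(81 + m)
√(49796 + Z(-6*y(2) + r(t))) = √(49796 + (-4131 + (-6*25 + 0)² + 30*(-6*25 + 0))) = √(49796 + (-4131 + (-150 + 0)² + 30*(-150 + 0))) = √(49796 + (-4131 + (-150)² + 30*(-150))) = √(49796 + (-4131 + 22500 - 4500)) = √(49796 + 13869) = √63665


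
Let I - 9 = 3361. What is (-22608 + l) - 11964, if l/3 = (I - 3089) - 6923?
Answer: -54498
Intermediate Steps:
I = 3370 (I = 9 + 3361 = 3370)
l = -19926 (l = 3*((3370 - 3089) - 6923) = 3*(281 - 6923) = 3*(-6642) = -19926)
(-22608 + l) - 11964 = (-22608 - 19926) - 11964 = -42534 - 11964 = -54498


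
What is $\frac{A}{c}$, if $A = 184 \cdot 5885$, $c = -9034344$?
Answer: $- \frac{12305}{102663} \approx -0.11986$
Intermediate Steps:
$A = 1082840$
$\frac{A}{c} = \frac{1082840}{-9034344} = 1082840 \left(- \frac{1}{9034344}\right) = - \frac{12305}{102663}$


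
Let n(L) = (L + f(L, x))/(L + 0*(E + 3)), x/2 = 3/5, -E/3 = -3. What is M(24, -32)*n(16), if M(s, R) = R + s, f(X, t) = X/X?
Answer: -17/2 ≈ -8.5000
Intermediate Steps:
E = 9 (E = -3*(-3) = 9)
x = 6/5 (x = 2*(3/5) = 2*(3*(⅕)) = 2*(⅗) = 6/5 ≈ 1.2000)
f(X, t) = 1
n(L) = (1 + L)/L (n(L) = (L + 1)/(L + 0*(9 + 3)) = (1 + L)/(L + 0*12) = (1 + L)/(L + 0) = (1 + L)/L)
M(24, -32)*n(16) = (-32 + 24)*((1 + 16)/16) = -17/2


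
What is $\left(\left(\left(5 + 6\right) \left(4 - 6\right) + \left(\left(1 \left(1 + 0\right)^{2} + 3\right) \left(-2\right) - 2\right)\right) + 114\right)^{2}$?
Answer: $6724$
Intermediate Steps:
$\left(\left(\left(5 + 6\right) \left(4 - 6\right) + \left(\left(1 \left(1 + 0\right)^{2} + 3\right) \left(-2\right) - 2\right)\right) + 114\right)^{2} = \left(\left(11 \left(4 - 6\right) + \left(\left(1 \cdot 1^{2} + 3\right) \left(-2\right) - 2\right)\right) + 114\right)^{2} = \left(\left(11 \left(-2\right) + \left(\left(1 \cdot 1 + 3\right) \left(-2\right) - 2\right)\right) + 114\right)^{2} = \left(\left(-22 + \left(\left(1 + 3\right) \left(-2\right) - 2\right)\right) + 114\right)^{2} = \left(\left(-22 + \left(4 \left(-2\right) - 2\right)\right) + 114\right)^{2} = \left(\left(-22 - 10\right) + 114\right)^{2} = \left(-32 + 114\right)^{2} = 82^{2} = 6724$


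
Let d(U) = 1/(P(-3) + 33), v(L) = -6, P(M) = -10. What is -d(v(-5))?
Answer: -1/23 ≈ -0.043478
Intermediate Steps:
d(U) = 1/23 (d(U) = 1/(-10 + 33) = 1/23)
-d(v(-5)) = -1*1/23 = -1/23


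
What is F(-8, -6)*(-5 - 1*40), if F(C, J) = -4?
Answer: 180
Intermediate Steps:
F(-8, -6)*(-5 - 1*40) = -4*(-5 - 1*40) = -4*(-5 - 40) = -4*(-45) = 180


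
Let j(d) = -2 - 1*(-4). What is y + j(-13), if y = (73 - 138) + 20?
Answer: -43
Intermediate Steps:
j(d) = 2 (j(d) = -2 + 4 = 2)
y = -45 (y = -65 + 20 = -45)
y + j(-13) = -45 + 2 = -43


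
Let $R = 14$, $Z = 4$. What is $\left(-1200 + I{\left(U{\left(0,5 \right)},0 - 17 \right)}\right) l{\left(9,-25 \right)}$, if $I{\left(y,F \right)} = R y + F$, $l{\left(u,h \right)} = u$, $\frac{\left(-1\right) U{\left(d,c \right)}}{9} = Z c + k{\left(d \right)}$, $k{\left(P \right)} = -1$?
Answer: $-32499$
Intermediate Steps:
$U{\left(d,c \right)} = 9 - 36 c$ ($U{\left(d,c \right)} = - 9 \left(4 c - 1\right) = - 9 \left(-1 + 4 c\right) = 9 - 36 c$)
$I{\left(y,F \right)} = F + 14 y$ ($I{\left(y,F \right)} = 14 y + F = F + 14 y$)
$\left(-1200 + I{\left(U{\left(0,5 \right)},0 - 17 \right)}\right) l{\left(9,-25 \right)} = \left(-1200 + \left(\left(0 - 17\right) + 14 \left(9 - 180\right)\right)\right) 9 = \left(-1200 + \left(-17 + 14 \left(-171\right)\right)\right) 9 = \left(-1200 - 2411\right) 9 = \left(-3611\right) 9 = -32499$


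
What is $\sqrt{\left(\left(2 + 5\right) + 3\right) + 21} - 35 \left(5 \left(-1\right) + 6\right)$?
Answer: $-35 + \sqrt{31} \approx -29.432$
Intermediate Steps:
$\sqrt{\left(\left(2 + 5\right) + 3\right) + 21} - 35 \left(5 \left(-1\right) + 6\right) = \sqrt{\left(7 + 3\right) + 21} - 35 \left(-5 + 6\right) = \sqrt{10 + 21} - 35 = \sqrt{31} - 35 = -35 + \sqrt{31}$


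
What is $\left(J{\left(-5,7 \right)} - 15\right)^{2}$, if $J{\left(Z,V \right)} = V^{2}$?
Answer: $1156$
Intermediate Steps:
$\left(J{\left(-5,7 \right)} - 15\right)^{2} = \left(7^{2} - 15\right)^{2} = \left(49 - 15\right)^{2} = 34^{2} = 1156$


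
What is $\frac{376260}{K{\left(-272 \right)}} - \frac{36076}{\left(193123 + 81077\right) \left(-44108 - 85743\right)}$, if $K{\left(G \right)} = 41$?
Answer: $\frac{3349197889542779}{364952728050} \approx 9177.1$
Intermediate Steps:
$\frac{376260}{K{\left(-272 \right)}} - \frac{36076}{\left(193123 + 81077\right) \left(-44108 - 85743\right)} = \frac{376260}{41} - \frac{36076}{\left(193123 + 81077\right) \left(-44108 - 85743\right)} = 376260 \cdot \frac{1}{41} - \frac{36076}{274200 \left(-129851\right)} = \frac{376260}{41} - \frac{36076}{-35605144200} = \frac{376260}{41} - - \frac{9019}{8901286050} = \frac{376260}{41} + \frac{9019}{8901286050} = \frac{3349197889542779}{364952728050}$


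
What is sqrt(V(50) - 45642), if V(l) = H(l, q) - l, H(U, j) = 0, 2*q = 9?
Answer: 2*I*sqrt(11423) ≈ 213.76*I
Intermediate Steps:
q = 9/2 (q = (1/2)*9 = 9/2 ≈ 4.5000)
V(l) = -l (V(l) = 0 - l = -l)
sqrt(V(50) - 45642) = sqrt(-1*50 - 45642) = sqrt(-50 - 45642) = sqrt(-45692) = 2*I*sqrt(11423)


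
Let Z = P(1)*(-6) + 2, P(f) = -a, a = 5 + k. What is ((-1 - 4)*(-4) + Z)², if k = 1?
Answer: 3364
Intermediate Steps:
a = 6 (a = 5 + 1 = 6)
P(f) = -6 (P(f) = -1*6 = -6)
Z = 38 (Z = -6*(-6) + 2 = 36 + 2 = 38)
((-1 - 4)*(-4) + Z)² = ((-1 - 4)*(-4) + 38)² = (-5*(-4) + 38)² = (20 + 38)² = 58² = 3364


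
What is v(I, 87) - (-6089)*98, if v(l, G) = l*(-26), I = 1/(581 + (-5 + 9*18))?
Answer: 220190405/369 ≈ 5.9672e+5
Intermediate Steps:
I = 1/738 (I = 1/(581 + (-5 + 162)) = 1/(581 + 157) = 1/738 ≈ 0.0013550)
v(l, G) = -26*l
v(I, 87) - (-6089)*98 = -26*1/738 - (-6089)*98 = -13/369 - 1*(-596722) = -13/369 + 596722 = 220190405/369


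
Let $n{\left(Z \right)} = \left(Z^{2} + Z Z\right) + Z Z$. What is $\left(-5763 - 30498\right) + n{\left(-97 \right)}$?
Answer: $-8034$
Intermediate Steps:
$n{\left(Z \right)} = 3 Z^{2}$ ($n{\left(Z \right)} = \left(Z^{2} + Z^{2}\right) + Z^{2} = 2 Z^{2} + Z^{2} = 3 Z^{2}$)
$\left(-5763 - 30498\right) + n{\left(-97 \right)} = \left(-5763 - 30498\right) + 3 \left(-97\right)^{2} = -36261 + 3 \cdot 9409 = -36261 + 28227 = -8034$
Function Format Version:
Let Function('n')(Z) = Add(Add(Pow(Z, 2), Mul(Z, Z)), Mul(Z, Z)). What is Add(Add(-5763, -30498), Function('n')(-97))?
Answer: -8034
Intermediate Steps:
Function('n')(Z) = Mul(3, Pow(Z, 2)) (Function('n')(Z) = Add(Add(Pow(Z, 2), Pow(Z, 2)), Pow(Z, 2)) = Add(Mul(2, Pow(Z, 2)), Pow(Z, 2)) = Mul(3, Pow(Z, 2)))
Add(Add(-5763, -30498), Function('n')(-97)) = Add(Add(-5763, -30498), Mul(3, Pow(-97, 2))) = Add(-36261, Mul(3, 9409)) = Add(-36261, 28227) = -8034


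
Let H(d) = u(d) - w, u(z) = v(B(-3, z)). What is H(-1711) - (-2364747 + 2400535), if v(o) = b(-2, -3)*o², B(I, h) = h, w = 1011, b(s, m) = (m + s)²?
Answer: 73151226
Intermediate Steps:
v(o) = 25*o² (v(o) = (-3 - 2)²*o² = (-5)²*o² = 25*o²)
u(z) = 25*z²
H(d) = -1011 + 25*d² (H(d) = 25*d² - 1*1011 = 25*d² - 1011 = -1011 + 25*d²)
H(-1711) - (-2364747 + 2400535) = (-1011 + 25*(-1711)²) - (-2364747 + 2400535) = (-1011 + 25*2927521) - 1*35788 = (-1011 + 73188025) - 35788 = 73187014 - 35788 = 73151226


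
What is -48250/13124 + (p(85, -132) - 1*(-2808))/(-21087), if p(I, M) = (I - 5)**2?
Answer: -2948947/716958 ≈ -4.1131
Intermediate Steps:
p(I, M) = (-5 + I)**2
-48250/13124 + (p(85, -132) - 1*(-2808))/(-21087) = -48250/13124 + ((-5 + 85)**2 - 1*(-2808))/(-21087) = -48250*1/13124 + (80**2 + 2808)*(-1/21087) = -125/34 + (6400 + 2808)*(-1/21087) = -125/34 + 9208*(-1/21087) = -125/34 - 9208/21087 = -2948947/716958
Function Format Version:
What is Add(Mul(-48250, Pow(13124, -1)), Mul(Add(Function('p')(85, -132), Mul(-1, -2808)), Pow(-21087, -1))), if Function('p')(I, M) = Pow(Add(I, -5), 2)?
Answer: Rational(-2948947, 716958) ≈ -4.1131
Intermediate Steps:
Function('p')(I, M) = Pow(Add(-5, I), 2)
Add(Mul(-48250, Pow(13124, -1)), Mul(Add(Function('p')(85, -132), Mul(-1, -2808)), Pow(-21087, -1))) = Add(Mul(-48250, Pow(13124, -1)), Mul(Add(Pow(Add(-5, 85), 2), Mul(-1, -2808)), Pow(-21087, -1))) = Add(Mul(-48250, Rational(1, 13124)), Mul(Add(Pow(80, 2), 2808), Rational(-1, 21087))) = Add(Rational(-125, 34), Mul(Add(6400, 2808), Rational(-1, 21087))) = Add(Rational(-125, 34), Mul(9208, Rational(-1, 21087))) = Add(Rational(-125, 34), Rational(-9208, 21087)) = Rational(-2948947, 716958)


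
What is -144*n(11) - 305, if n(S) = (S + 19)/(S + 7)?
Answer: -545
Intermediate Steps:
n(S) = (19 + S)/(7 + S)
-144*n(11) - 305 = -144*(19 + 11)/(7 + 11) - 305 = -144*30/18 - 305 = -8*30 - 305 = -144*5/3 - 305 = -240 - 305 = -545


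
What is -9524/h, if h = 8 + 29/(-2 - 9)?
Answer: -104764/59 ≈ -1775.7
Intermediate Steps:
h = 59/11 (h = 8 + 29/(-11) = 8 + 29*(-1/11) = 8 - 29/11 = 59/11 ≈ 5.3636)
-9524/h = -9524/59/11 = -9524*11/59 = -104764/59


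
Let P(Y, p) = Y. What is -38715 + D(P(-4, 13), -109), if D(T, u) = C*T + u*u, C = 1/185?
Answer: -4964294/185 ≈ -26834.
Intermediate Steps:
C = 1/185 ≈ 0.0054054
D(T, u) = u**2 + T/185 (D(T, u) = T/185 + u*u = T/185 + u**2 = u**2 + T/185)
-38715 + D(P(-4, 13), -109) = -38715 + ((-109)**2 + (1/185)*(-4)) = -38715 + (11881 - 4/185) = -38715 + 2197981/185 = -4964294/185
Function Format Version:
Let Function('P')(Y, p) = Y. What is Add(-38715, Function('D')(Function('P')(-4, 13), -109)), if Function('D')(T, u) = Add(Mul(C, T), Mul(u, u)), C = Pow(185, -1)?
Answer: Rational(-4964294, 185) ≈ -26834.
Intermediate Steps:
C = Rational(1, 185) ≈ 0.0054054
Function('D')(T, u) = Add(Pow(u, 2), Mul(Rational(1, 185), T)) (Function('D')(T, u) = Add(Mul(Rational(1, 185), T), Mul(u, u)) = Add(Mul(Rational(1, 185), T), Pow(u, 2)) = Add(Pow(u, 2), Mul(Rational(1, 185), T)))
Add(-38715, Function('D')(Function('P')(-4, 13), -109)) = Add(-38715, Add(Pow(-109, 2), Mul(Rational(1, 185), -4))) = Add(-38715, Add(11881, Rational(-4, 185))) = Add(-38715, Rational(2197981, 185)) = Rational(-4964294, 185)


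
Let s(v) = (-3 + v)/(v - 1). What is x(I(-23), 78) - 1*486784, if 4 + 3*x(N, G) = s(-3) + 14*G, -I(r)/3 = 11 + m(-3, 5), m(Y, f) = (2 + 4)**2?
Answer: -2918525/6 ≈ -4.8642e+5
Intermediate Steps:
m(Y, f) = 36 (m(Y, f) = 6**2 = 36)
I(r) = -141 (I(r) = -3*(11 + 36) = -3*47 = -141)
s(v) = (-3 + v)/(-1 + v)
x(N, G) = -5/6 + 14*G/3 (x(N, G) = -4/3 + ((-3 - 3)/(-1 - 3) + 14*G)/3 = -4/3 + (-6/(-4) + 14*G)/3 = -4/3 + (-1/4*(-6) + 14*G)/3 = -4/3 + (3/2 + 14*G)/3 = -4/3 + (1/2 + 14*G/3) = -5/6 + 14*G/3)
x(I(-23), 78) - 1*486784 = (-5/6 + (14/3)*78) - 1*486784 = (-5/6 + 364) - 486784 = 2179/6 - 486784 = -2918525/6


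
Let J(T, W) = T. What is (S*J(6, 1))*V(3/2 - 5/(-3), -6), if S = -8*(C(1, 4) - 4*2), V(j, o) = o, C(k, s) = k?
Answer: -2016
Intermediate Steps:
S = 56 (S = -8*(1 - 4*2) = -8*(1 - 8) = -8*(-7) = 56)
(S*J(6, 1))*V(3/2 - 5/(-3), -6) = (56*6)*(-6) = 336*(-6) = -2016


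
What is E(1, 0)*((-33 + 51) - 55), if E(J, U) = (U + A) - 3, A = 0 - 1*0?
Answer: 111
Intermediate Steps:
A = 0 (A = 0 + 0 = 0)
E(J, U) = -3 + U (E(J, U) = (U + 0) - 3 = U - 3 = -3 + U)
E(1, 0)*((-33 + 51) - 55) = (-3 + 0)*((-33 + 51) - 55) = -3*(18 - 55) = -3*(-37) = 111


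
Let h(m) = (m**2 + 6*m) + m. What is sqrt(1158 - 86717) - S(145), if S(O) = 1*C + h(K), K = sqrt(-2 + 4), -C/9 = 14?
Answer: 124 - 7*sqrt(2) + I*sqrt(85559) ≈ 114.1 + 292.5*I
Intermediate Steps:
C = -126 (C = -9*14 = -126)
K = sqrt(2) ≈ 1.4142
h(m) = m**2 + 7*m
S(O) = -126 + sqrt(2)*(7 + sqrt(2)) (S(O) = 1*(-126) + sqrt(2)*(7 + sqrt(2)) = -126 + sqrt(2)*(7 + sqrt(2)))
sqrt(1158 - 86717) - S(145) = sqrt(1158 - 86717) - (-124 + 7*sqrt(2)) = sqrt(-85559) + (124 - 7*sqrt(2)) = I*sqrt(85559) + (124 - 7*sqrt(2)) = 124 - 7*sqrt(2) + I*sqrt(85559)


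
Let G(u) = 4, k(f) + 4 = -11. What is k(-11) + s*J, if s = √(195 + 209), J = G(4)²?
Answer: -15 + 32*√101 ≈ 306.60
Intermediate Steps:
k(f) = -15 (k(f) = -4 - 11 = -15)
J = 16 (J = 4² = 16)
s = 2*√101 (s = √404 = 2*√101 ≈ 20.100)
k(-11) + s*J = -15 + (2*√101)*16 = -15 + 32*√101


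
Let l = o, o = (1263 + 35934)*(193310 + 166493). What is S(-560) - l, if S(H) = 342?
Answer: -13383591849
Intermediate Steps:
o = 13383592191 (o = 37197*359803 = 13383592191)
l = 13383592191
S(-560) - l = 342 - 1*13383592191 = 342 - 13383592191 = -13383591849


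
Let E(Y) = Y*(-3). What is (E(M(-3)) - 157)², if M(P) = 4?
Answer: 28561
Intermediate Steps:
E(Y) = -3*Y
(E(M(-3)) - 157)² = (-3*4 - 157)² = (-12 - 157)² = (-169)² = 28561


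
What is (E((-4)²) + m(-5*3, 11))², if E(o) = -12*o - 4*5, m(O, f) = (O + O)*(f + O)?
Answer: 8464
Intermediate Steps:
m(O, f) = 2*O*(O + f) (m(O, f) = (2*O)*(O + f) = 2*O*(O + f))
E(o) = -20 - 12*o (E(o) = -12*o - 20 = -20 - 12*o)
(E((-4)²) + m(-5*3, 11))² = ((-20 - 12*(-4)²) + 2*(-5*3)*(-5*3 + 11))² = ((-20 - 12*16) + 2*(-15)*(-15 + 11))² = ((-20 - 192) + 2*(-15)*(-4))² = (-212 + 120)² = (-92)² = 8464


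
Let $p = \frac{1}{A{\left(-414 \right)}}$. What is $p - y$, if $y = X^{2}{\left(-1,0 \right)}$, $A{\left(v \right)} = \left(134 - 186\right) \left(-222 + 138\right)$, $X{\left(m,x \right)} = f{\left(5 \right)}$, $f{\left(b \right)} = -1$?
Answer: $- \frac{4367}{4368} \approx -0.99977$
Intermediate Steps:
$X{\left(m,x \right)} = -1$
$A{\left(v \right)} = 4368$ ($A{\left(v \right)} = \left(-52\right) \left(-84\right) = 4368$)
$p = \frac{1}{4368} \approx 0.00022894$
$y = 1$ ($y = \left(-1\right)^{2} = 1$)
$p - y = \frac{1}{4368} - 1 = - \frac{4367}{4368}$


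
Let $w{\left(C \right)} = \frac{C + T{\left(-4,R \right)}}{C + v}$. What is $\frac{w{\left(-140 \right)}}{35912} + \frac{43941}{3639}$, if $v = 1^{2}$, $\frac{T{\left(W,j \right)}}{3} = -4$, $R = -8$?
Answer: $\frac{9139326284}{756876823} \approx 12.075$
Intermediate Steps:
$T{\left(W,j \right)} = -12$ ($T{\left(W,j \right)} = 3 \left(-4\right) = -12$)
$v = 1$
$w{\left(C \right)} = \frac{-12 + C}{1 + C}$ ($w{\left(C \right)} = \frac{C - 12}{C + 1} = \frac{-12 + C}{1 + C}$)
$\frac{w{\left(-140 \right)}}{35912} + \frac{43941}{3639} = \frac{\frac{1}{1 - 140} \left(-12 - 140\right)}{35912} + \frac{43941}{3639} = \frac{1}{-139} \left(-152\right) \frac{1}{35912} + 43941 \cdot \frac{1}{3639} = \left(- \frac{1}{139}\right) \left(-152\right) \frac{1}{35912} + \frac{14647}{1213} = \frac{152}{139} \cdot \frac{1}{35912} + \frac{14647}{1213} = \frac{19}{623971} + \frac{14647}{1213} = \frac{9139326284}{756876823}$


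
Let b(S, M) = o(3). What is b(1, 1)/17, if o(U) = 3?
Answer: 3/17 ≈ 0.17647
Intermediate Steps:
b(S, M) = 3
b(1, 1)/17 = 3/17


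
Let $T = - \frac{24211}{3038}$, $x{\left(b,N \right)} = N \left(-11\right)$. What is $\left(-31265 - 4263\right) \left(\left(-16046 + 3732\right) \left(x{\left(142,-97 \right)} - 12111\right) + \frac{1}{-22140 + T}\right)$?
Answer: $- \frac{10487121452671453104}{2170501} \approx -4.8317 \cdot 10^{12}$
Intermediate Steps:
$x{\left(b,N \right)} = - 11 N$
$T = - \frac{781}{98}$ ($T = \left(-24211\right) \frac{1}{3038} = - \frac{781}{98} \approx -7.9694$)
$\left(-31265 - 4263\right) \left(\left(-16046 + 3732\right) \left(x{\left(142,-97 \right)} - 12111\right) + \frac{1}{-22140 + T}\right) = \left(-31265 - 4263\right) \left(\left(-16046 + 3732\right) \left(\left(-11\right) \left(-97\right) - 12111\right) + \frac{1}{-22140 - \frac{781}{98}}\right) = - 35528 \left(- 12314 \left(1067 - 12111\right) + \frac{1}{- \frac{2170501}{98}}\right) = - 35528 \left(\left(-12314\right) \left(-11044\right) - \frac{98}{2170501}\right) = - 35528 \left(135995816 - \frac{98}{2170501}\right) = \left(-35528\right) \frac{295179054623718}{2170501} = - \frac{10487121452671453104}{2170501}$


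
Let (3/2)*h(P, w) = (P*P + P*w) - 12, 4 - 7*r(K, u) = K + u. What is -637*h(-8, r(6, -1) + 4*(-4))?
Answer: -230776/3 ≈ -76925.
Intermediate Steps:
r(K, u) = 4/7 - K/7 - u/7 (r(K, u) = 4/7 - (K + u)/7 = 4/7 + (-K/7 - u/7) = 4/7 - K/7 - u/7)
h(P, w) = -8 + 2*P**2/3 + 2*P*w/3 (h(P, w) = 2*((P*P + P*w) - 12)/3 = 2*((P**2 + P*w) - 12)/3 = 2*(-12 + P**2 + P*w)/3 = -8 + 2*P**2/3 + 2*P*w/3)
-637*h(-8, r(6, -1) + 4*(-4)) = -637*(-8 + (2/3)*(-8)**2 + (2/3)*(-8)*((4/7 - 1/7*6 - 1/7*(-1)) + 4*(-4))) = -637*(-8 + (2/3)*64 + (2/3)*(-8)*((4/7 - 6/7 + 1/7) - 16)) = -637*(-8 + 128/3 + (2/3)*(-8)*(-1/7 - 16)) = -637*(-8 + 128/3 + (2/3)*(-8)*(-113/7)) = -637*(-8 + 128/3 + 1808/21) = -637*2536/21 = -230776/3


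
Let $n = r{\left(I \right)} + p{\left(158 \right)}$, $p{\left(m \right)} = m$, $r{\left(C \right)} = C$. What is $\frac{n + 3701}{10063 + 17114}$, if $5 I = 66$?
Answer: $\frac{19361}{135885} \approx 0.14248$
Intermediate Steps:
$I = \frac{66}{5}$ ($I = \frac{1}{5} \cdot 66 = \frac{66}{5} \approx 13.2$)
$n = \frac{856}{5}$ ($n = \frac{66}{5} + 158 = \frac{856}{5} \approx 171.2$)
$\frac{n + 3701}{10063 + 17114} = \frac{\frac{856}{5} + 3701}{10063 + 17114} = \frac{19361}{5 \cdot 27177} = \frac{19361}{5} \cdot \frac{1}{27177} = \frac{19361}{135885}$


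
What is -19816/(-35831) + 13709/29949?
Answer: 1084676563/1073102619 ≈ 1.0108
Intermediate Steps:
-19816/(-35831) + 13709/29949 = -19816*(-1/35831) + 13709*(1/29949) = 19816/35831 + 13709/29949 = 1084676563/1073102619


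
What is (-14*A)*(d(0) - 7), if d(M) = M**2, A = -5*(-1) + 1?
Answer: 588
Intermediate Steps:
A = 6 (A = 5 + 1 = 6)
(-14*A)*(d(0) - 7) = (-14*6)*(0**2 - 7) = -84*(0 - 7) = -84*(-7) = 588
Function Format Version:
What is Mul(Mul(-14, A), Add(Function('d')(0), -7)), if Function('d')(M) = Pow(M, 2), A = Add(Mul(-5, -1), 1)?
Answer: 588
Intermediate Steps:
A = 6 (A = Add(5, 1) = 6)
Mul(Mul(-14, A), Add(Function('d')(0), -7)) = Mul(Mul(-14, 6), Add(Pow(0, 2), -7)) = Mul(-84, Add(0, -7)) = Mul(-84, -7) = 588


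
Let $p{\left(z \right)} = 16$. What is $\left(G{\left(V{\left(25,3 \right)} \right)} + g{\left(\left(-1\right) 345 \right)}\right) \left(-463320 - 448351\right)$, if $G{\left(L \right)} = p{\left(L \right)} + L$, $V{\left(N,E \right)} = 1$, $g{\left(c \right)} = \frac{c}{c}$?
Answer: $-16410078$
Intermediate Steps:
$g{\left(c \right)} = 1$
$G{\left(L \right)} = 16 + L$
$\left(G{\left(V{\left(25,3 \right)} \right)} + g{\left(\left(-1\right) 345 \right)}\right) \left(-463320 - 448351\right) = \left(\left(16 + 1\right) + 1\right) \left(-463320 - 448351\right) = \left(17 + 1\right) \left(-911671\right) = 18 \left(-911671\right) = -16410078$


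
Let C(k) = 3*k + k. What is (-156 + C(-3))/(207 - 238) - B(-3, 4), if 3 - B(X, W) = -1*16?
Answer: -421/31 ≈ -13.581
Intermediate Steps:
C(k) = 4*k
B(X, W) = 19 (B(X, W) = 3 - (-1)*16 = 3 - 1*(-16) = 3 + 16 = 19)
(-156 + C(-3))/(207 - 238) - B(-3, 4) = (-156 + 4*(-3))/(207 - 238) - 1*19 = (-156 - 12)/(-31) - 19 = -168*(-1/31) - 19 = 168/31 - 19 = -421/31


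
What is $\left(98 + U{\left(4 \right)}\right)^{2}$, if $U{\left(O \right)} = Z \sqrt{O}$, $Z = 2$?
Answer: $10404$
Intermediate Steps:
$U{\left(O \right)} = 2 \sqrt{O}$
$\left(98 + U{\left(4 \right)}\right)^{2} = \left(98 + 2 \sqrt{4}\right)^{2} = \left(98 + 2 \cdot 2\right)^{2} = \left(98 + 4\right)^{2} = 102^{2} = 10404$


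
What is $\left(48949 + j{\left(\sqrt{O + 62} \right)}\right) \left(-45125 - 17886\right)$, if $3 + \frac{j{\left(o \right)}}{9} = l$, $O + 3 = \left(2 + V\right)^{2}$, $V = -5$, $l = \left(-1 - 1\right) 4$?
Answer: $-3078087350$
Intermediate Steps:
$l = -8$ ($l = \left(-2\right) 4 = -8$)
$O = 6$ ($O = -3 + \left(2 - 5\right)^{2} = -3 + \left(-3\right)^{2} = -3 + 9 = 6$)
$j{\left(o \right)} = -99$ ($j{\left(o \right)} = -27 + 9 \left(-8\right) = -27 - 72 = -99$)
$\left(48949 + j{\left(\sqrt{O + 62} \right)}\right) \left(-45125 - 17886\right) = \left(48949 - 99\right) \left(-45125 - 17886\right) = 48850 \left(-63011\right) = -3078087350$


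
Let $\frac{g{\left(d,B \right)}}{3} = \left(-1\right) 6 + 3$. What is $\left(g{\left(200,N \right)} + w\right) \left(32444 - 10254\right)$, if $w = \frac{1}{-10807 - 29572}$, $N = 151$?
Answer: $- \frac{8064112280}{40379} \approx -1.9971 \cdot 10^{5}$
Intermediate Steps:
$g{\left(d,B \right)} = -9$ ($g{\left(d,B \right)} = 3 \left(\left(-1\right) 6 + 3\right) = 3 \left(-6 + 3\right) = 3 \left(-3\right) = -9$)
$w = - \frac{1}{40379}$ ($w = \frac{1}{-40379} = - \frac{1}{40379} \approx -2.4765 \cdot 10^{-5}$)
$\left(g{\left(200,N \right)} + w\right) \left(32444 - 10254\right) = \left(-9 - \frac{1}{40379}\right) \left(32444 - 10254\right) = \left(- \frac{363412}{40379}\right) 22190 = - \frac{8064112280}{40379}$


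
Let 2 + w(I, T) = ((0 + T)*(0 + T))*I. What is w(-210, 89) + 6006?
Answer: -1657406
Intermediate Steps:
w(I, T) = -2 + I*T**2 (w(I, T) = -2 + ((0 + T)*(0 + T))*I = -2 + (T*T)*I = -2 + T**2*I = -2 + I*T**2)
w(-210, 89) + 6006 = (-2 - 210*89**2) + 6006 = (-2 - 210*7921) + 6006 = (-2 - 1663410) + 6006 = -1663412 + 6006 = -1657406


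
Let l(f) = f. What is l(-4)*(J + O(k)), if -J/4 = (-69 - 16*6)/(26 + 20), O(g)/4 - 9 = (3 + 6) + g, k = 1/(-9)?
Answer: -71128/207 ≈ -343.61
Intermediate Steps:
k = -1/9 ≈ -0.11111
O(g) = 72 + 4*g (O(g) = 36 + 4*((3 + 6) + g) = 36 + 4*(9 + g) = 36 + (36 + 4*g) = 72 + 4*g)
J = 330/23 (J = -4*(-69 - 16*6)/(26 + 20) = -4*(-69 - 96)/46 = -(-660)/46 = -4*(-165/46) = 330/23 ≈ 14.348)
l(-4)*(J + O(k)) = -4*(330/23 + (72 + 4*(-1/9))) = -4*(330/23 + (72 - 4/9)) = -4*(330/23 + 644/9) = -4*17782/207 = -71128/207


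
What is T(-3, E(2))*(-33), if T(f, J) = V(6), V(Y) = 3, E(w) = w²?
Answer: -99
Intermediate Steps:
T(f, J) = 3
T(-3, E(2))*(-33) = 3*(-33) = -99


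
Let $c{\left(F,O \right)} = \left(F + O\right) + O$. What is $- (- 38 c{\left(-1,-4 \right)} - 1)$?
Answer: $-341$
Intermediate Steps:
$c{\left(F,O \right)} = F + 2 O$
$- (- 38 c{\left(-1,-4 \right)} - 1) = - (- 38 \left(-1 + 2 \left(-4\right)\right) - 1) = - (- 38 \left(-1 - 8\right) - 1) = - (\left(-38\right) \left(-9\right) - 1) = - (342 - 1) = \left(-1\right) 341 = -341$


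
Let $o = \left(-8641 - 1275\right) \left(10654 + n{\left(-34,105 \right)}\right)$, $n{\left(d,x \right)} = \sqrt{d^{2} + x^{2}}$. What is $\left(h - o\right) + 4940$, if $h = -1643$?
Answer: $105648361 + 9916 \sqrt{12181} \approx 1.0674 \cdot 10^{8}$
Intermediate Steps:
$o = -105645064 - 9916 \sqrt{12181}$ ($o = \left(-8641 - 1275\right) \left(10654 + \sqrt{\left(-34\right)^{2} + 105^{2}}\right) = - 9916 \left(10654 + \sqrt{1156 + 11025}\right) = - 9916 \left(10654 + \sqrt{12181}\right) = -105645064 - 9916 \sqrt{12181} \approx -1.0674 \cdot 10^{8}$)
$\left(h - o\right) + 4940 = \left(-1643 - \left(-105645064 - 9916 \sqrt{12181}\right)\right) + 4940 = \left(-1643 + \left(105645064 + 9916 \sqrt{12181}\right)\right) + 4940 = \left(105643421 + 9916 \sqrt{12181}\right) + 4940 = 105648361 + 9916 \sqrt{12181}$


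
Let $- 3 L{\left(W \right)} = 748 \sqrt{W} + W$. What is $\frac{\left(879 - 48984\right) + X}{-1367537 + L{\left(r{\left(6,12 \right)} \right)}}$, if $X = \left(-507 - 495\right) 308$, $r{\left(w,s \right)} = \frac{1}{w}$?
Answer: $\frac{158056656262326}{605931058497865} - \frac{4802891544 \sqrt{6}}{605931058497865} \approx 0.26083$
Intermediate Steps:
$X = -308616$ ($X = \left(-1002\right) 308 = -308616$)
$L{\left(W \right)} = - \frac{748 \sqrt{W}}{3} - \frac{W}{3}$ ($L{\left(W \right)} = - \frac{748 \sqrt{W} + W}{3} = - \frac{W + 748 \sqrt{W}}{3} = - \frac{748 \sqrt{W}}{3} - \frac{W}{3}$)
$\frac{\left(879 - 48984\right) + X}{-1367537 + L{\left(r{\left(6,12 \right)} \right)}} = \frac{\left(879 - 48984\right) - 308616}{-1367537 - \left(\frac{1}{18} + \frac{748 \frac{\sqrt{6}}{6}}{3}\right)} = \frac{\left(879 - 48984\right) - 308616}{-1367537 - \left(\frac{1}{18} + \frac{748}{3 \sqrt{6}}\right)} = \frac{-48105 - 308616}{-1367537 - \left(\frac{1}{18} + \frac{748 \frac{\sqrt{6}}{6}}{3}\right)} = - \frac{356721}{-1367537 - \left(\frac{1}{18} + \frac{374 \sqrt{6}}{9}\right)} = - \frac{356721}{- \frac{24615667}{18} - \frac{374 \sqrt{6}}{9}}$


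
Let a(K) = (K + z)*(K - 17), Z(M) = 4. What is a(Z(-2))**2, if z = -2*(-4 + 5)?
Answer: 676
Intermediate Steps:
z = -2 (z = -2*1 = -2)
a(K) = (-17 + K)*(-2 + K) (a(K) = (K - 2)*(K - 17) = (-2 + K)*(-17 + K) = (-17 + K)*(-2 + K))
a(Z(-2))**2 = (34 + 4**2 - 19*4)**2 = (34 + 16 - 76)**2 = (-26)**2 = 676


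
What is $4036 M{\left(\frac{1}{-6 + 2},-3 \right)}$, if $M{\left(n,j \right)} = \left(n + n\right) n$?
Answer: $\frac{1009}{2} \approx 504.5$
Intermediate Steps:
$M{\left(n,j \right)} = 2 n^{2}$ ($M{\left(n,j \right)} = 2 n n = 2 n^{2}$)
$4036 M{\left(\frac{1}{-6 + 2},-3 \right)} = 4036 \cdot 2 \left(\frac{1}{-6 + 2}\right)^{2} = 4036 \cdot 2 \left(\frac{1}{-4}\right)^{2} = 4036 \cdot 2 \left(- \frac{1}{4}\right)^{2} = 4036 \cdot 2 \cdot \frac{1}{16} = 4036 \cdot \frac{1}{8} = \frac{1009}{2}$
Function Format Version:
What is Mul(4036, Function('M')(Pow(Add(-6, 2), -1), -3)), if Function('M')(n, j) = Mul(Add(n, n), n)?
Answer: Rational(1009, 2) ≈ 504.50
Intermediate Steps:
Function('M')(n, j) = Mul(2, Pow(n, 2)) (Function('M')(n, j) = Mul(Mul(2, n), n) = Mul(2, Pow(n, 2)))
Mul(4036, Function('M')(Pow(Add(-6, 2), -1), -3)) = Mul(4036, Mul(2, Pow(Pow(Add(-6, 2), -1), 2))) = Mul(4036, Mul(2, Pow(Pow(-4, -1), 2))) = Mul(4036, Mul(2, Pow(Rational(-1, 4), 2))) = Mul(4036, Mul(2, Rational(1, 16))) = Mul(4036, Rational(1, 8)) = Rational(1009, 2)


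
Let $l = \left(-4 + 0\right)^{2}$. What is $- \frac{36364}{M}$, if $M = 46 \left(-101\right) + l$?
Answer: $\frac{18182}{2315} \approx 7.854$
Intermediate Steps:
$l = 16$ ($l = \left(-4\right)^{2} = 16$)
$M = -4630$ ($M = 46 \left(-101\right) + 16 = -4646 + 16 = -4630$)
$- \frac{36364}{M} = - \frac{36364}{-4630} = \left(-36364\right) \left(- \frac{1}{4630}\right) = \frac{18182}{2315}$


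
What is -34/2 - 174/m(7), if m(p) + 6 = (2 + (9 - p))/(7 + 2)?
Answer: 358/25 ≈ 14.320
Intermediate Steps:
m(p) = -43/9 - p/9 (m(p) = -6 + (2 + (9 - p))/(7 + 2) = -6 + (11 - p)/9 = -6 + (11 - p)*(⅑) = -6 + (11/9 - p/9) = -43/9 - p/9)
-34/2 - 174/m(7) = -34/2 - 174/(-43/9 - ⅑*7) = -34*½ - 174/(-43/9 - 7/9) = -17 - 174/(-50/9) = -17 - 174*(-9/50) = -17 + 783/25 = 358/25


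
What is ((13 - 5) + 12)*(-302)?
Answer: -6040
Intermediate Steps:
((13 - 5) + 12)*(-302) = (8 + 12)*(-302) = 20*(-302) = -6040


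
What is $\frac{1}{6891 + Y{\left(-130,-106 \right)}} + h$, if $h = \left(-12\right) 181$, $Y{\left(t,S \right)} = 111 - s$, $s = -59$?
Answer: $- \frac{15336491}{7061} \approx -2172.0$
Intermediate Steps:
$Y{\left(t,S \right)} = 170$ ($Y{\left(t,S \right)} = 111 - -59 = 111 + 59 = 170$)
$h = -2172$
$\frac{1}{6891 + Y{\left(-130,-106 \right)}} + h = \frac{1}{6891 + 170} - 2172 = \frac{1}{7061} - 2172 = - \frac{15336491}{7061}$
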